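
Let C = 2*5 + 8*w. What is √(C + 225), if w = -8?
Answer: 3*√19 ≈ 13.077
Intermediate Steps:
C = -54 (C = 2*5 + 8*(-8) = 10 - 64 = -54)
√(C + 225) = √(-54 + 225) = √171 = 3*√19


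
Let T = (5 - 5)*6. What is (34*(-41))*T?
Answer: 0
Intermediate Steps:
T = 0 (T = 0*6 = 0)
(34*(-41))*T = (34*(-41))*0 = -1394*0 = 0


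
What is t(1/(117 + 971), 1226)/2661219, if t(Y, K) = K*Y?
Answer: 613/1447703136 ≈ 4.2343e-7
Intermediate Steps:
t(1/(117 + 971), 1226)/2661219 = (1226/(117 + 971))/2661219 = (1226/1088)*(1/2661219) = (1226*(1/1088))*(1/2661219) = (613/544)*(1/2661219) = 613/1447703136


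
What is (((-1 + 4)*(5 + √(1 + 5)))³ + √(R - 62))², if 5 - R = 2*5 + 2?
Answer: (27*(5 + √6)³ + I*√69)² ≈ 1.2459e+8 + 1.854e+5*I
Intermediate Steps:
R = -7 (R = 5 - (2*5 + 2) = 5 - (10 + 2) = 5 - 1*12 = 5 - 12 = -7)
(((-1 + 4)*(5 + √(1 + 5)))³ + √(R - 62))² = (((-1 + 4)*(5 + √(1 + 5)))³ + √(-7 - 62))² = ((3*(5 + √6))³ + √(-69))² = ((15 + 3*√6)³ + I*√69)²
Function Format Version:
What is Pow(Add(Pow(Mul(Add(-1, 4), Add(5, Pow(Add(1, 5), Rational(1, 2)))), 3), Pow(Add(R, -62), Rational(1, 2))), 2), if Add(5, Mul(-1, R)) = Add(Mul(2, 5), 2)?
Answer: Pow(Add(Mul(27, Pow(Add(5, Pow(6, Rational(1, 2))), 3)), Mul(I, Pow(69, Rational(1, 2)))), 2) ≈ Add(1.2459e+8, Mul(1.854e+5, I))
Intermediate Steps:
R = -7 (R = Add(5, Mul(-1, Add(Mul(2, 5), 2))) = Add(5, Mul(-1, Add(10, 2))) = Add(5, Mul(-1, 12)) = Add(5, -12) = -7)
Pow(Add(Pow(Mul(Add(-1, 4), Add(5, Pow(Add(1, 5), Rational(1, 2)))), 3), Pow(Add(R, -62), Rational(1, 2))), 2) = Pow(Add(Pow(Mul(Add(-1, 4), Add(5, Pow(Add(1, 5), Rational(1, 2)))), 3), Pow(Add(-7, -62), Rational(1, 2))), 2) = Pow(Add(Pow(Mul(3, Add(5, Pow(6, Rational(1, 2)))), 3), Pow(-69, Rational(1, 2))), 2) = Pow(Add(Pow(Add(15, Mul(3, Pow(6, Rational(1, 2)))), 3), Mul(I, Pow(69, Rational(1, 2)))), 2)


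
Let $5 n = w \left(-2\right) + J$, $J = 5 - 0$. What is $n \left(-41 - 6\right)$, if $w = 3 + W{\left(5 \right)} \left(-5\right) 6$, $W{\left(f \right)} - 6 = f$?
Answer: $- \frac{30973}{5} \approx -6194.6$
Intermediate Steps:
$W{\left(f \right)} = 6 + f$
$J = 5$ ($J = 5 + 0 = 5$)
$w = -327$ ($w = 3 + \left(6 + 5\right) \left(-5\right) 6 = 3 + 11 \left(-5\right) 6 = 3 - 330 = -327$)
$n = \frac{659}{5}$ ($n = \frac{\left(-327\right) \left(-2\right) + 5}{5} = \frac{654 + 5}{5} = \frac{1}{5} \cdot 659 = \frac{659}{5} \approx 131.8$)
$n \left(-41 - 6\right) = \frac{659 \left(-41 - 6\right)}{5} = \frac{659}{5} \left(-47\right) = - \frac{30973}{5}$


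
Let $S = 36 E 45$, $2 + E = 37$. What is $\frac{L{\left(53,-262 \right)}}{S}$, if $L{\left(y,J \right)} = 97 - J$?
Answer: $\frac{359}{56700} \approx 0.0063316$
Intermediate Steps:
$E = 35$ ($E = -2 + 37 = 35$)
$S = 56700$ ($S = 36 \cdot 35 \cdot 45 = 1260 \cdot 45 = 56700$)
$\frac{L{\left(53,-262 \right)}}{S} = \frac{97 - -262}{56700} = \left(97 + 262\right) \frac{1}{56700} = 359 \cdot \frac{1}{56700} = \frac{359}{56700}$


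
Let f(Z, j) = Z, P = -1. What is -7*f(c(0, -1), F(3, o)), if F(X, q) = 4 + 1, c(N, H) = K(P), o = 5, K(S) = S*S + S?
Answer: 0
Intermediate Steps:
K(S) = S + S² (K(S) = S² + S = S + S²)
c(N, H) = 0 (c(N, H) = -(1 - 1) = -1*0 = 0)
F(X, q) = 5
-7*f(c(0, -1), F(3, o)) = -7*0 = 0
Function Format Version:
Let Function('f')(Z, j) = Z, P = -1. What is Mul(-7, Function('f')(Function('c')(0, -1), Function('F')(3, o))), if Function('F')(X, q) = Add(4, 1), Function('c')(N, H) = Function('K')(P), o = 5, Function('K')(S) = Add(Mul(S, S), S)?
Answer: 0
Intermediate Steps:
Function('K')(S) = Add(S, Pow(S, 2)) (Function('K')(S) = Add(Pow(S, 2), S) = Add(S, Pow(S, 2)))
Function('c')(N, H) = 0 (Function('c')(N, H) = Mul(-1, Add(1, -1)) = Mul(-1, 0) = 0)
Function('F')(X, q) = 5
Mul(-7, Function('f')(Function('c')(0, -1), Function('F')(3, o))) = Mul(-7, 0) = 0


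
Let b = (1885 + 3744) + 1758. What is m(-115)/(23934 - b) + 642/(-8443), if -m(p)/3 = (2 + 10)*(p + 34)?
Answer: 13996614/139706321 ≈ 0.10019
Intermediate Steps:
b = 7387 (b = 5629 + 1758 = 7387)
m(p) = -1224 - 36*p (m(p) = -3*(2 + 10)*(p + 34) = -36*(34 + p) = -3*(408 + 12*p) = -1224 - 36*p)
m(-115)/(23934 - b) + 642/(-8443) = (-1224 - 36*(-115))/(23934 - 1*7387) + 642/(-8443) = (-1224 + 4140)/(23934 - 7387) + 642*(-1/8443) = 2916/16547 - 642/8443 = 13996614/139706321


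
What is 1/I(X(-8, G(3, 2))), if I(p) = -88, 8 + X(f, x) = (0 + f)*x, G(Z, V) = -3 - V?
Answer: -1/88 ≈ -0.011364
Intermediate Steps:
X(f, x) = -8 + f*x (X(f, x) = -8 + (0 + f)*x = -8 + f*x)
1/I(X(-8, G(3, 2))) = 1/(-88) = -1/88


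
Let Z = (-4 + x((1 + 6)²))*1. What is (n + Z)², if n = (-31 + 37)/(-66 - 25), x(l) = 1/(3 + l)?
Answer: 2169729/132496 ≈ 16.376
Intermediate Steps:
Z = -207/52 (Z = (-4 + 1/(3 + (1 + 6)²))*1 = (-4 + 1/(3 + 7²))*1 = (-4 + 1/(3 + 49))*1 = (-4 + 1/52)*1 = -207/52*1 = -207/52 ≈ -3.9808)
n = -6/91 (n = 6/(-91) = 6*(-1/91) = -6/91 ≈ -0.065934)
(n + Z)² = (-6/91 - 207/52)² = (-1473/364)² = 2169729/132496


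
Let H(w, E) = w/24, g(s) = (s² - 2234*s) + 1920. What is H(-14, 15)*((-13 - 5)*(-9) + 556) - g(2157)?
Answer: 982501/6 ≈ 1.6375e+5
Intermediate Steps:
g(s) = 1920 + s² - 2234*s
H(w, E) = w/24 (H(w, E) = w*(1/24) = w/24)
H(-14, 15)*((-13 - 5)*(-9) + 556) - g(2157) = ((1/24)*(-14))*((-13 - 5)*(-9) + 556) - (1920 + 2157² - 2234*2157) = -7*(-18*(-9) + 556)/12 - (1920 + 4652649 - 4818738) = -7*(162 + 556)/12 - 1*(-164169) = -7/12*718 + 164169 = -2513/6 + 164169 = 982501/6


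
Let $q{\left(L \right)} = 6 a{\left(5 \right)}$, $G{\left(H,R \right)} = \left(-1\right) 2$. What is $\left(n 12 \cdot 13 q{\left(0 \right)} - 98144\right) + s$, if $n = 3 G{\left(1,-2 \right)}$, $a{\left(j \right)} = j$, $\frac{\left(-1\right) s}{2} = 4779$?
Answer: $-135782$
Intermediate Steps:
$s = -9558$ ($s = \left(-2\right) 4779 = -9558$)
$G{\left(H,R \right)} = -2$
$n = -6$ ($n = 3 \left(-2\right) = -6$)
$q{\left(L \right)} = 30$ ($q{\left(L \right)} = 6 \cdot 5 = 30$)
$\left(n 12 \cdot 13 q{\left(0 \right)} - 98144\right) + s = \left(\left(-6\right) 12 \cdot 13 \cdot 30 - 98144\right) - 9558 = \left(\left(-72\right) 13 \cdot 30 - 98144\right) - 9558 = \left(\left(-936\right) 30 - 98144\right) - 9558 = \left(-28080 - 98144\right) - 9558 = -126224 - 9558 = -135782$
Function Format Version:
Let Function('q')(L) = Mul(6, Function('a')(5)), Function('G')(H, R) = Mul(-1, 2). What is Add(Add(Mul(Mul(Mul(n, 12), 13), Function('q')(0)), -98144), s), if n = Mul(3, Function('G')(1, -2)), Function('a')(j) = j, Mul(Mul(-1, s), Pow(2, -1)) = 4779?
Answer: -135782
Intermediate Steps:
s = -9558 (s = Mul(-2, 4779) = -9558)
Function('G')(H, R) = -2
n = -6 (n = Mul(3, -2) = -6)
Function('q')(L) = 30 (Function('q')(L) = Mul(6, 5) = 30)
Add(Add(Mul(Mul(Mul(n, 12), 13), Function('q')(0)), -98144), s) = Add(Add(Mul(Mul(Mul(-6, 12), 13), 30), -98144), -9558) = Add(Add(Mul(Mul(-72, 13), 30), -98144), -9558) = Add(Add(Mul(-936, 30), -98144), -9558) = Add(Add(-28080, -98144), -9558) = Add(-126224, -9558) = -135782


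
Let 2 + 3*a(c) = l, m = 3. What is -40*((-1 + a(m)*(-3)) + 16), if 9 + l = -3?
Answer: -1160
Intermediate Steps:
l = -12 (l = -9 - 3 = -12)
a(c) = -14/3 (a(c) = -2/3 + (1/3)*(-12) = -2/3 - 4 = -14/3)
-40*((-1 + a(m)*(-3)) + 16) = -40*((-1 - 14/3*(-3)) + 16) = -40*((-1 + 14) + 16) = -40*(13 + 16) = -40*29 = -1160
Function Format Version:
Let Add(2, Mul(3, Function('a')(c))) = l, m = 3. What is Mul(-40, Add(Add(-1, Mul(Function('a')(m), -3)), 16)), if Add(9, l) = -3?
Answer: -1160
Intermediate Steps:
l = -12 (l = Add(-9, -3) = -12)
Function('a')(c) = Rational(-14, 3) (Function('a')(c) = Add(Rational(-2, 3), Mul(Rational(1, 3), -12)) = Add(Rational(-2, 3), -4) = Rational(-14, 3))
Mul(-40, Add(Add(-1, Mul(Function('a')(m), -3)), 16)) = Mul(-40, Add(Add(-1, Mul(Rational(-14, 3), -3)), 16)) = Mul(-40, Add(Add(-1, 14), 16)) = Mul(-40, Add(13, 16)) = Mul(-40, 29) = -1160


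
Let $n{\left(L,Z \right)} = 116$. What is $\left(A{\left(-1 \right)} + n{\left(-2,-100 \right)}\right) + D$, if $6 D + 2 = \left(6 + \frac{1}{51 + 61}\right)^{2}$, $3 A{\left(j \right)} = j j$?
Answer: $\frac{9183553}{75264} \approx 122.02$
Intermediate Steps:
$A{\left(j \right)} = \frac{j^{2}}{3}$ ($A{\left(j \right)} = \frac{j j}{3} = \frac{j^{2}}{3}$)
$D = \frac{427841}{75264}$ ($D = - \frac{1}{3} + \frac{\left(6 + \frac{1}{51 + 61}\right)^{2}}{6} = - \frac{1}{3} + \frac{\left(6 + \frac{1}{112}\right)^{2}}{6} = - \frac{1}{3} + \frac{\left(\frac{673}{112}\right)^{2}}{6} = - \frac{1}{3} + \frac{1}{6} \cdot \frac{452929}{12544} = - \frac{1}{3} + \frac{452929}{75264} = \frac{427841}{75264} \approx 5.6845$)
$\left(A{\left(-1 \right)} + n{\left(-2,-100 \right)}\right) + D = \left(\frac{\left(-1\right)^{2}}{3} + 116\right) + \frac{427841}{75264} = \left(\frac{1}{3} \cdot 1 + 116\right) + \frac{427841}{75264} = \left(\frac{1}{3} + 116\right) + \frac{427841}{75264} = \frac{349}{3} + \frac{427841}{75264} = \frac{9183553}{75264}$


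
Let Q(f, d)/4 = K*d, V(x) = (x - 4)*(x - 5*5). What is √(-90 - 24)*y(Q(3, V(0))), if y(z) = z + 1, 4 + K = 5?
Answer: 401*I*√114 ≈ 4281.5*I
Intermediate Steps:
K = 1 (K = -4 + 5 = 1)
V(x) = (-25 + x)*(-4 + x) (V(x) = (-4 + x)*(x - 25) = (-4 + x)*(-25 + x) = (-25 + x)*(-4 + x))
Q(f, d) = 4*d (Q(f, d) = 4*(1*d) = 4*d)
y(z) = 1 + z
√(-90 - 24)*y(Q(3, V(0))) = √(-90 - 24)*(1 + 4*(100 + 0² - 29*0)) = √(-114)*(1 + 4*(100 + 0 + 0)) = (I*√114)*(1 + 4*100) = (I*√114)*(1 + 400) = (I*√114)*401 = 401*I*√114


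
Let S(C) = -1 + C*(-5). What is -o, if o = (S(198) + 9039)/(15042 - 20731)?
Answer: 8048/5689 ≈ 1.4147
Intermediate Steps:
S(C) = -1 - 5*C
o = -8048/5689 (o = ((-1 - 5*198) + 9039)/(15042 - 20731) = ((-1 - 990) + 9039)/(-5689) = (-991 + 9039)*(-1/5689) = 8048*(-1/5689) = -8048/5689 ≈ -1.4147)
-o = -1*(-8048/5689) = 8048/5689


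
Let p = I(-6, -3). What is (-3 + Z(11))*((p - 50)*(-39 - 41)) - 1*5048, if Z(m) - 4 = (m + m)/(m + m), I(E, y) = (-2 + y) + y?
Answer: 4232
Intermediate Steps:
I(E, y) = -2 + 2*y
Z(m) = 5 (Z(m) = 4 + (m + m)/(m + m) = 4 + (2*m)/((2*m)) = 4 + (2*m)*(1/(2*m)) = 4 + 1 = 5)
p = -8 (p = -2 + 2*(-3) = -2 - 6 = -8)
(-3 + Z(11))*((p - 50)*(-39 - 41)) - 1*5048 = (-3 + 5)*((-8 - 50)*(-39 - 41)) - 1*5048 = 2*(-58*(-80)) - 5048 = 2*4640 - 5048 = 9280 - 5048 = 4232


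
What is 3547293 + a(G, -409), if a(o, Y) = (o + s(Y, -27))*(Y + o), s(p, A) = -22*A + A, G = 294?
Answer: 3448278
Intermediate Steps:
s(p, A) = -21*A
a(o, Y) = (567 + o)*(Y + o) (a(o, Y) = (o - 21*(-27))*(Y + o) = (o + 567)*(Y + o) = (567 + o)*(Y + o))
3547293 + a(G, -409) = 3547293 + (294² + 567*(-409) + 567*294 - 409*294) = 3547293 + (86436 - 231903 + 166698 - 120246) = 3547293 - 99015 = 3448278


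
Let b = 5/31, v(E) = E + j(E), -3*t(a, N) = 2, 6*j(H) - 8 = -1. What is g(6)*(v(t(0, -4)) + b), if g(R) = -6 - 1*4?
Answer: -205/31 ≈ -6.6129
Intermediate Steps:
j(H) = 7/6 (j(H) = 4/3 + (⅙)*(-1) = 4/3 - ⅙ = 7/6)
t(a, N) = -⅔ (t(a, N) = -⅓*2 = -⅔)
v(E) = 7/6 + E (v(E) = E + 7/6 = 7/6 + E)
g(R) = -10 (g(R) = -6 - 4 = -10)
b = 5/31 (b = (1/31)*5 = 5/31 ≈ 0.16129)
g(6)*(v(t(0, -4)) + b) = -10*((7/6 - ⅔) + 5/31) = -10*(½ + 5/31) = -10*41/62 = -205/31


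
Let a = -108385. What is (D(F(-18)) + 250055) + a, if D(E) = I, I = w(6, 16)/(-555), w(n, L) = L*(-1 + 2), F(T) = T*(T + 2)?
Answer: 78626834/555 ≈ 1.4167e+5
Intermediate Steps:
F(T) = T*(2 + T)
w(n, L) = L (w(n, L) = L*1 = L)
I = -16/555 (I = 16/(-555) = 16*(-1/555) = -16/555 ≈ -0.028829)
D(E) = -16/555
(D(F(-18)) + 250055) + a = (-16/555 + 250055) - 108385 = 138780509/555 - 108385 = 78626834/555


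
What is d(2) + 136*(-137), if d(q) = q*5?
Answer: -18622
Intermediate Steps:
d(q) = 5*q
d(2) + 136*(-137) = 5*2 + 136*(-137) = 10 - 18632 = -18622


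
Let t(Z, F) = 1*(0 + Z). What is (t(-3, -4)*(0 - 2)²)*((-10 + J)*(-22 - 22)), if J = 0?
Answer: -5280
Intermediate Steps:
t(Z, F) = Z (t(Z, F) = 1*Z = Z)
(t(-3, -4)*(0 - 2)²)*((-10 + J)*(-22 - 22)) = (-3*(0 - 2)²)*((-10 + 0)*(-22 - 22)) = (-3*(-2)²)*(-10*(-44)) = -3*4*440 = -12*440 = -5280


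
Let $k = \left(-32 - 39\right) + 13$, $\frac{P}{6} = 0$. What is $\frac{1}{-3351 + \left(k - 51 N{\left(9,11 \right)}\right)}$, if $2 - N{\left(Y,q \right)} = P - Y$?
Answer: $- \frac{1}{3970} \approx -0.00025189$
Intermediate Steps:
$P = 0$ ($P = 6 \cdot 0 = 0$)
$N{\left(Y,q \right)} = 2 + Y$ ($N{\left(Y,q \right)} = 2 - \left(0 - Y\right) = 2 - - Y = 2 + Y$)
$k = -58$ ($k = -71 + 13 = -58$)
$\frac{1}{-3351 + \left(k - 51 N{\left(9,11 \right)}\right)} = \frac{1}{-3351 - \left(58 + 51 \left(2 + 9\right)\right)} = \frac{1}{-3351 - 619} = \frac{1}{-3970} = - \frac{1}{3970}$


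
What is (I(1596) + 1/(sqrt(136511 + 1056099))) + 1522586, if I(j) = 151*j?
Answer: 1763582 + sqrt(1192610)/1192610 ≈ 1.7636e+6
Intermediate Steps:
(I(1596) + 1/(sqrt(136511 + 1056099))) + 1522586 = (151*1596 + 1/(sqrt(136511 + 1056099))) + 1522586 = (240996 + 1/(sqrt(1192610))) + 1522586 = (240996 + sqrt(1192610)/1192610) + 1522586 = 1763582 + sqrt(1192610)/1192610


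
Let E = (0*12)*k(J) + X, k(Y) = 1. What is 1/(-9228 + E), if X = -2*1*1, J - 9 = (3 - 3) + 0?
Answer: -1/9230 ≈ -0.00010834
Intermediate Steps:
J = 9 (J = 9 + ((3 - 3) + 0) = 9 + (0 + 0) = 9 + 0 = 9)
X = -2 (X = -2*1 = -2)
E = -2 (E = (0*12)*1 - 2 = 0*1 - 2 = 0 - 2 = -2)
1/(-9228 + E) = 1/(-9228 - 2) = 1/(-9230) = -1/9230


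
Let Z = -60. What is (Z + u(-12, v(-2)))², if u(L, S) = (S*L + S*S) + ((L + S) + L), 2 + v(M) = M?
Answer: 576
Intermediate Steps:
v(M) = -2 + M
u(L, S) = S + S² + 2*L + L*S (u(L, S) = (L*S + S²) + (S + 2*L) = (S² + L*S) + (S + 2*L) = S + S² + 2*L + L*S)
(Z + u(-12, v(-2)))² = (-60 + ((-2 - 2) + (-2 - 2)² + 2*(-12) - 12*(-2 - 2)))² = (-60 + (-4 + (-4)² - 24 - 12*(-4)))² = (-60 + (-4 + 16 - 24 + 48))² = (-60 + 36)² = (-24)² = 576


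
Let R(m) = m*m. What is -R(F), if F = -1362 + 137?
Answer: -1500625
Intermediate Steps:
F = -1225
R(m) = m**2
-R(F) = -1*(-1225)**2 = -1*1500625 = -1500625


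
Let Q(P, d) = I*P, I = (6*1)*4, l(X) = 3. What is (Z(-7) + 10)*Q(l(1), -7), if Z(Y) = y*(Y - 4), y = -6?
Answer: 5472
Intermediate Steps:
I = 24 (I = 6*4 = 24)
Z(Y) = 24 - 6*Y (Z(Y) = -6*(Y - 4) = -6*(-4 + Y) = 24 - 6*Y)
Q(P, d) = 24*P
(Z(-7) + 10)*Q(l(1), -7) = ((24 - 6*(-7)) + 10)*(24*3) = ((24 + 42) + 10)*72 = (66 + 10)*72 = 76*72 = 5472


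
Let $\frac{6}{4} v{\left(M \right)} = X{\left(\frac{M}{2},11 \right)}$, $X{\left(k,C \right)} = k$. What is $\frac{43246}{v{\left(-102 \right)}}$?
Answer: $- \frac{21623}{17} \approx -1271.9$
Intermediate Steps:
$v{\left(M \right)} = \frac{M}{3}$ ($v{\left(M \right)} = \frac{2 \frac{M}{2}}{3} = \frac{M}{3}$)
$\frac{43246}{v{\left(-102 \right)}} = \frac{43246}{\frac{1}{3} \left(-102\right)} = \frac{43246}{-34} = 43246 \left(- \frac{1}{34}\right) = - \frac{21623}{17}$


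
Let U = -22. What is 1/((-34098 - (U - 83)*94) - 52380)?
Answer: -1/76608 ≈ -1.3053e-5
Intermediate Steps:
1/((-34098 - (U - 83)*94) - 52380) = 1/((-34098 - (-22 - 83)*94) - 52380) = 1/((-34098 - (-105)*94) - 52380) = 1/((-34098 - 1*(-9870)) - 52380) = 1/((-34098 + 9870) - 52380) = 1/(-24228 - 52380) = 1/(-76608) = -1/76608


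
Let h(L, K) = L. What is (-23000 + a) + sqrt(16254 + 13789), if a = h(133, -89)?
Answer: -22867 + sqrt(30043) ≈ -22694.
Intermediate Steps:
a = 133
(-23000 + a) + sqrt(16254 + 13789) = (-23000 + 133) + sqrt(16254 + 13789) = -22867 + sqrt(30043)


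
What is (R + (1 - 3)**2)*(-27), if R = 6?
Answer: -270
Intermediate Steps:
(R + (1 - 3)**2)*(-27) = (6 + (1 - 3)**2)*(-27) = (6 + (-2)**2)*(-27) = (6 + 4)*(-27) = 10*(-27) = -270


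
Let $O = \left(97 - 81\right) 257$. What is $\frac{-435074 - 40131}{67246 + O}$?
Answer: $- \frac{475205}{71358} \approx -6.6594$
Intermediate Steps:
$O = 4112$ ($O = 16 \cdot 257 = 4112$)
$\frac{-435074 - 40131}{67246 + O} = \frac{-435074 - 40131}{67246 + 4112} = \frac{-435074 - 40131}{71358} = \left(-475205\right) \frac{1}{71358} = - \frac{475205}{71358}$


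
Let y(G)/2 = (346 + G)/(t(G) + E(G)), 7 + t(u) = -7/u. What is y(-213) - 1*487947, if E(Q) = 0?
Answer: -51726429/106 ≈ -4.8799e+5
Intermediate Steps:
t(u) = -7 - 7/u
y(G) = 2*(346 + G)/(-7 - 7/G) (y(G) = 2*((346 + G)/((-7 - 7/G) + 0)) = 2*((346 + G)/(-7 - 7/G)) = 2*(346 + G)/(-7 - 7/G))
y(-213) - 1*487947 = -2*(-213)*(346 - 213)/(7 + 7*(-213)) - 1*487947 = -2*(-213)*133/(7 - 1491) - 487947 = -2*(-213)*133/(-1484) - 487947 = -2*(-213)*(-1/1484)*133 - 487947 = -4047/106 - 487947 = -51726429/106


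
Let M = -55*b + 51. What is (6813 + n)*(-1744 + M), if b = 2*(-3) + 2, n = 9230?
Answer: -23631339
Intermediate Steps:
b = -4 (b = -6 + 2 = -4)
M = 271 (M = -55*(-4) + 51 = 220 + 51 = 271)
(6813 + n)*(-1744 + M) = (6813 + 9230)*(-1744 + 271) = 16043*(-1473) = -23631339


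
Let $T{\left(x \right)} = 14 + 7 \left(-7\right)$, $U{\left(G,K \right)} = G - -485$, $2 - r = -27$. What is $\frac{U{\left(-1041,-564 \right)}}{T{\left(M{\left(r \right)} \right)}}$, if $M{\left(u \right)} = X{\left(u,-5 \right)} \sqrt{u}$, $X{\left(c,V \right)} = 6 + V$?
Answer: $\frac{556}{35} \approx 15.886$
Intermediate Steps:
$r = 29$ ($r = 2 - -27 = 2 + 27 = 29$)
$U{\left(G,K \right)} = 485 + G$ ($U{\left(G,K \right)} = G + 485 = 485 + G$)
$M{\left(u \right)} = \sqrt{u}$ ($M{\left(u \right)} = \left(6 - 5\right) \sqrt{u} = 1 \sqrt{u} = \sqrt{u}$)
$T{\left(x \right)} = -35$ ($T{\left(x \right)} = 14 - 49 = -35$)
$\frac{U{\left(-1041,-564 \right)}}{T{\left(M{\left(r \right)} \right)}} = \frac{485 - 1041}{-35} = \left(-556\right) \left(- \frac{1}{35}\right) = \frac{556}{35}$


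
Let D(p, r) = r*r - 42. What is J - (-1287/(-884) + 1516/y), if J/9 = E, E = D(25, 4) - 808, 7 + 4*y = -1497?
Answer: -23980943/3196 ≈ -7503.4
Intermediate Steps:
D(p, r) = -42 + r**2 (D(p, r) = r**2 - 42 = -42 + r**2)
y = -376 (y = -7/4 + (1/4)*(-1497) = -7/4 - 1497/4 = -376)
E = -834 (E = (-42 + 4**2) - 808 = (-42 + 16) - 808 = -26 - 808 = -834)
J = -7506 (J = 9*(-834) = -7506)
J - (-1287/(-884) + 1516/y) = -7506 - (-1287/(-884) + 1516/(-376)) = -7506 - (-1287*(-1/884) + 1516*(-1/376)) = -7506 - (99/68 - 379/94) = -7506 - 1*(-8233/3196) = -7506 + 8233/3196 = -23980943/3196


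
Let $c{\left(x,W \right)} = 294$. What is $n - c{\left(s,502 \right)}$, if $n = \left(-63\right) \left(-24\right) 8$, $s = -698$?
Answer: $11802$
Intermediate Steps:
$n = 12096$ ($n = 1512 \cdot 8 = 12096$)
$n - c{\left(s,502 \right)} = 12096 - 294 = 11802$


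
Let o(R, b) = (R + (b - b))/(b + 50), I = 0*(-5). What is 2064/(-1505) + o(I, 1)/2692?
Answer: -48/35 ≈ -1.3714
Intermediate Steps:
I = 0
o(R, b) = R/(50 + b) (o(R, b) = (R + 0)/(50 + b) = R/(50 + b))
2064/(-1505) + o(I, 1)/2692 = 2064/(-1505) + (0/(50 + 1))/2692 = 2064*(-1/1505) + (0/51)*(1/2692) = -48/35 + (0*(1/51))*(1/2692) = -48/35 + 0*(1/2692) = -48/35 + 0 = -48/35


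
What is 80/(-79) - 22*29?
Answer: -50482/79 ≈ -639.01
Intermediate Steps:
80/(-79) - 22*29 = 80*(-1/79) - 638 = -80/79 - 638 = -50482/79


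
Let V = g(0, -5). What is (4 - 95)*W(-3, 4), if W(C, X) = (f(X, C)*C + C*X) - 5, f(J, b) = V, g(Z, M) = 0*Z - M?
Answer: 2912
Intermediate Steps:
g(Z, M) = -M (g(Z, M) = 0 - M = -M)
V = 5 (V = -1*(-5) = 5)
f(J, b) = 5
W(C, X) = -5 + 5*C + C*X (W(C, X) = (5*C + C*X) - 5 = -5 + 5*C + C*X)
(4 - 95)*W(-3, 4) = (4 - 95)*(-5 + 5*(-3) - 3*4) = -91*(-5 - 15 - 12) = -91*(-32) = 2912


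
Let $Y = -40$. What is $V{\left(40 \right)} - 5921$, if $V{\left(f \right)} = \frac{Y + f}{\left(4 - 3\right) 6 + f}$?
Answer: $-5921$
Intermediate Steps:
$V{\left(f \right)} = \frac{-40 + f}{6 + f}$ ($V{\left(f \right)} = \frac{-40 + f}{\left(4 - 3\right) 6 + f} = \frac{-40 + f}{1 \cdot 6 + f} = \frac{-40 + f}{6 + f}$)
$V{\left(40 \right)} - 5921 = \frac{-40 + 40}{6 + 40} - 5921 = \frac{1}{46} \cdot 0 - 5921 = 0 - 5921 = -5921$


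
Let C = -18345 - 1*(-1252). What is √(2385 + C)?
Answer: 2*I*√3677 ≈ 121.28*I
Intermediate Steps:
C = -17093 (C = -18345 + 1252 = -17093)
√(2385 + C) = √(2385 - 17093) = √(-14708) = 2*I*√3677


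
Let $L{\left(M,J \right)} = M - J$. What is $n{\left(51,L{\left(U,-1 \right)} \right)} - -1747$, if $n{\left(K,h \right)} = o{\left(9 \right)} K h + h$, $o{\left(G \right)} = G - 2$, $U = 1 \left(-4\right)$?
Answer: $673$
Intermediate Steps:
$U = -4$
$o{\left(G \right)} = -2 + G$
$n{\left(K,h \right)} = h + 7 K h$ ($n{\left(K,h \right)} = \left(-2 + 9\right) K h + h = 7 K h + h = h + 7 K h$)
$n{\left(51,L{\left(U,-1 \right)} \right)} - -1747 = \left(-4 - -1\right) \left(1 + 7 \cdot 51\right) - -1747 = \left(-4 + 1\right) \left(1 + 357\right) + 1747 = \left(-3\right) 358 + 1747 = -1074 + 1747 = 673$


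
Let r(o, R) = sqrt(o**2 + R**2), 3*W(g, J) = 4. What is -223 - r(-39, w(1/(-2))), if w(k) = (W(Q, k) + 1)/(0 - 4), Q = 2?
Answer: -223 - sqrt(219073)/12 ≈ -262.00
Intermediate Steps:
W(g, J) = 4/3 (W(g, J) = (1/3)*4 = 4/3)
w(k) = -7/12 (w(k) = (4/3 + 1)/(0 - 4) = (7/3)/(-4) = (7/3)*(-1/4) = -7/12)
r(o, R) = sqrt(R**2 + o**2)
-223 - r(-39, w(1/(-2))) = -223 - sqrt((-7/12)**2 + (-39)**2) = -223 - sqrt(49/144 + 1521) = -223 - sqrt(219073/144) = -223 - sqrt(219073)/12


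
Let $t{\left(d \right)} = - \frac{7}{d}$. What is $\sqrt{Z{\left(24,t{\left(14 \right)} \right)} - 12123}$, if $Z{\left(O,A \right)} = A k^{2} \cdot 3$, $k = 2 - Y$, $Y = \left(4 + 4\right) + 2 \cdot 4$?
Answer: $i \sqrt{12417} \approx 111.43 i$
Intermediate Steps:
$Y = 16$ ($Y = 8 + 8 = 16$)
$k = -14$ ($k = 2 - 16 = -14$)
$Z{\left(O,A \right)} = 588 A$ ($Z{\left(O,A \right)} = A \left(-14\right)^{2} \cdot 3 = A 196 \cdot 3 = 196 A 3 = 588 A$)
$\sqrt{Z{\left(24,t{\left(14 \right)} \right)} - 12123} = \sqrt{588 \left(- \frac{7}{14}\right) - 12123} = \sqrt{588 \left(\left(-7\right) \frac{1}{14}\right) - 12123} = \sqrt{588 \left(- \frac{1}{2}\right) - 12123} = \sqrt{-294 - 12123} = \sqrt{-12417} = i \sqrt{12417}$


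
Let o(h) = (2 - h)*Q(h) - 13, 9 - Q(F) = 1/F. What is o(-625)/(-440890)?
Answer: -3519377/275556250 ≈ -0.012772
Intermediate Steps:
Q(F) = 9 - 1/F
o(h) = -13 + (2 - h)*(9 - 1/h) (o(h) = (2 - h)*(9 - 1/h) - 13 = -13 + (2 - h)*(9 - 1/h))
o(-625)/(-440890) = (6 - 9*(-625) - 2/(-625))/(-440890) = (6 + 5625 - 2*(-1/625))*(-1/440890) = (6 + 5625 + 2/625)*(-1/440890) = (3519377/625)*(-1/440890) = -3519377/275556250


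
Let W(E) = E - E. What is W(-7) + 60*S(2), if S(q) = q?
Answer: 120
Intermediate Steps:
W(E) = 0
W(-7) + 60*S(2) = 0 + 60*2 = 0 + 120 = 120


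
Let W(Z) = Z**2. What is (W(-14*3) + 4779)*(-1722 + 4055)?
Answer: 15264819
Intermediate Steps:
(W(-14*3) + 4779)*(-1722 + 4055) = ((-14*3)**2 + 4779)*(-1722 + 4055) = ((-42)**2 + 4779)*2333 = (1764 + 4779)*2333 = 6543*2333 = 15264819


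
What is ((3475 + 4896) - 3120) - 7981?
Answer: -2730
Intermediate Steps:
((3475 + 4896) - 3120) - 7981 = (8371 - 3120) - 7981 = 5251 - 7981 = -2730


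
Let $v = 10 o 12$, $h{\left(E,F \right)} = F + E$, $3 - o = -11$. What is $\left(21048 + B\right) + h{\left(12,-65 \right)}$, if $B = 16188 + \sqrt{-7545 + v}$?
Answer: $37183 + i \sqrt{5865} \approx 37183.0 + 76.583 i$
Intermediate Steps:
$o = 14$ ($o = 3 - -11 = 3 + 11 = 14$)
$h{\left(E,F \right)} = E + F$
$v = 1680$ ($v = 10 \cdot 14 \cdot 12 = 140 \cdot 12 = 1680$)
$B = 16188 + i \sqrt{5865}$ ($B = 16188 + \sqrt{-7545 + 1680} = 16188 + \sqrt{-5865} = 16188 + i \sqrt{5865} \approx 16188.0 + 76.583 i$)
$\left(21048 + B\right) + h{\left(12,-65 \right)} = \left(21048 + \left(16188 + i \sqrt{5865}\right)\right) + \left(12 - 65\right) = \left(37236 + i \sqrt{5865}\right) - 53 = 37183 + i \sqrt{5865}$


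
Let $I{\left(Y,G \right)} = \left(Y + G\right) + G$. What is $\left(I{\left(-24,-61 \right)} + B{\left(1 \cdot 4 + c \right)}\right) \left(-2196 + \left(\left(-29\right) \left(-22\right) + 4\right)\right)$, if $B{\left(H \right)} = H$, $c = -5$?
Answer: $228438$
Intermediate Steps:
$I{\left(Y,G \right)} = Y + 2 G$ ($I{\left(Y,G \right)} = \left(G + Y\right) + G = Y + 2 G$)
$\left(I{\left(-24,-61 \right)} + B{\left(1 \cdot 4 + c \right)}\right) \left(-2196 + \left(\left(-29\right) \left(-22\right) + 4\right)\right) = \left(\left(-24 + 2 \left(-61\right)\right) + \left(1 \cdot 4 - 5\right)\right) \left(-2196 + \left(\left(-29\right) \left(-22\right) + 4\right)\right) = \left(\left(-24 - 122\right) + \left(4 - 5\right)\right) \left(-2196 + \left(638 + 4\right)\right) = \left(-146 - 1\right) \left(-2196 + 642\right) = \left(-147\right) \left(-1554\right) = 228438$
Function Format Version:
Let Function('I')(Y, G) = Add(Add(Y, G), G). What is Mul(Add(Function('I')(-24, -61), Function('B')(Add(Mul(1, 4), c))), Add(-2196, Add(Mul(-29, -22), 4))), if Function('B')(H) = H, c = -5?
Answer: 228438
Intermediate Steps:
Function('I')(Y, G) = Add(Y, Mul(2, G)) (Function('I')(Y, G) = Add(Add(G, Y), G) = Add(Y, Mul(2, G)))
Mul(Add(Function('I')(-24, -61), Function('B')(Add(Mul(1, 4), c))), Add(-2196, Add(Mul(-29, -22), 4))) = Mul(Add(Add(-24, Mul(2, -61)), Add(Mul(1, 4), -5)), Add(-2196, Add(Mul(-29, -22), 4))) = Mul(Add(Add(-24, -122), Add(4, -5)), Add(-2196, Add(638, 4))) = Mul(Add(-146, -1), Add(-2196, 642)) = Mul(-147, -1554) = 228438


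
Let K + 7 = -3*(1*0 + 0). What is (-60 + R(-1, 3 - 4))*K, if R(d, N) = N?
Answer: 427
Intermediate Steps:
K = -7 (K = -7 - 3*(1*0 + 0) = -7 - 3*(0 + 0) = -7 - 3*0 = -7 + 0 = -7)
(-60 + R(-1, 3 - 4))*K = (-60 + (3 - 4))*(-7) = (-60 - 1)*(-7) = -61*(-7) = 427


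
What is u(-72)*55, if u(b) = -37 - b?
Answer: 1925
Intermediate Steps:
u(-72)*55 = (-37 - 1*(-72))*55 = (-37 + 72)*55 = 35*55 = 1925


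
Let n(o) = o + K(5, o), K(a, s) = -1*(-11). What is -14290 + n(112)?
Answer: -14167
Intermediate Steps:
K(a, s) = 11
n(o) = 11 + o (n(o) = o + 11 = 11 + o)
-14290 + n(112) = -14290 + (11 + 112) = -14290 + 123 = -14167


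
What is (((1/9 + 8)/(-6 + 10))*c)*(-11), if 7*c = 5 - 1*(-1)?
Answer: -803/42 ≈ -19.119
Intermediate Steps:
c = 6/7 (c = (5 - 1*(-1))/7 = (5 + 1)/7 = (⅐)*6 = 6/7 ≈ 0.85714)
(((1/9 + 8)/(-6 + 10))*c)*(-11) = (((1/9 + 8)/(-6 + 10))*(6/7))*(-11) = (((⅑ + 8)/4)*(6/7))*(-11) = (((73/9)*(¼))*(6/7))*(-11) = ((73/36)*(6/7))*(-11) = (73/42)*(-11) = -803/42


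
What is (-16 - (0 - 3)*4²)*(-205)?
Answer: -6560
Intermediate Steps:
(-16 - (0 - 3)*4²)*(-205) = (-16 - (-3)*16)*(-205) = (-16 - 1*(-48))*(-205) = (-16 + 48)*(-205) = 32*(-205) = -6560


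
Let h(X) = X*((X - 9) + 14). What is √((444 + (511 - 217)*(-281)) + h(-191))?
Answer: 26*I*√69 ≈ 215.97*I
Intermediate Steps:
h(X) = X*(5 + X) (h(X) = X*((-9 + X) + 14) = X*(5 + X))
√((444 + (511 - 217)*(-281)) + h(-191)) = √((444 + (511 - 217)*(-281)) - 191*(5 - 191)) = √((444 + 294*(-281)) - 191*(-186)) = √((444 - 82614) + 35526) = √(-82170 + 35526) = √(-46644) = 26*I*√69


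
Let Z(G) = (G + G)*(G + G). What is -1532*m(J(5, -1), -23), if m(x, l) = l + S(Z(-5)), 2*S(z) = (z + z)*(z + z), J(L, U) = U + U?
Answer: -30604764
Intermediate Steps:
J(L, U) = 2*U
Z(G) = 4*G² (Z(G) = (2*G)*(2*G) = 4*G²)
S(z) = 2*z² (S(z) = ((z + z)*(z + z))/2 = ((2*z)*(2*z))/2 = (4*z²)/2 = 2*z²)
m(x, l) = 20000 + l (m(x, l) = l + 2*(4*(-5)²)² = l + 2*(4*25)² = l + 2*100² = l + 2*10000 = l + 20000 = 20000 + l)
-1532*m(J(5, -1), -23) = -1532*(20000 - 23) = -1532*19977 = -30604764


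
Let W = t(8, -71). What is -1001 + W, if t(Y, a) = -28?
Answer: -1029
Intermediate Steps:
W = -28
-1001 + W = -1001 - 28 = -1029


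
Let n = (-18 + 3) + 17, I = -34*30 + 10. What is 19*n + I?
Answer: -972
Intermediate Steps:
I = -1010 (I = -1020 + 10 = -1010)
n = 2 (n = -15 + 17 = 2)
19*n + I = 19*2 - 1010 = 38 - 1010 = -972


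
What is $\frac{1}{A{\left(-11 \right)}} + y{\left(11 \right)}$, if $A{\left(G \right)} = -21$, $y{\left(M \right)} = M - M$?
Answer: $- \frac{1}{21} \approx -0.047619$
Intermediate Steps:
$y{\left(M \right)} = 0$
$\frac{1}{A{\left(-11 \right)}} + y{\left(11 \right)} = \frac{1}{-21} + 0 = - \frac{1}{21} + 0 = - \frac{1}{21}$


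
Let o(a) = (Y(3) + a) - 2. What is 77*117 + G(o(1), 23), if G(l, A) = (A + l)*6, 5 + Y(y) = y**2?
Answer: 9165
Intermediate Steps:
Y(y) = -5 + y**2
o(a) = 2 + a (o(a) = ((-5 + 3**2) + a) - 2 = ((-5 + 9) + a) - 2 = (4 + a) - 2 = 2 + a)
G(l, A) = 6*A + 6*l
77*117 + G(o(1), 23) = 77*117 + (6*23 + 6*(2 + 1)) = 9009 + (138 + 6*3) = 9009 + (138 + 18) = 9009 + 156 = 9165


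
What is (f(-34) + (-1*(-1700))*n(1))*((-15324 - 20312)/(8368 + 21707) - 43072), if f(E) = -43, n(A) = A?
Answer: -2146520941652/30075 ≈ -7.1372e+7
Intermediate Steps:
(f(-34) + (-1*(-1700))*n(1))*((-15324 - 20312)/(8368 + 21707) - 43072) = (-43 - 1*(-1700)*1)*((-15324 - 20312)/(8368 + 21707) - 43072) = (-43 + 1700*1)*(-35636/30075 - 43072) = (-43 + 1700)*(-35636*1/30075 - 43072) = 1657*(-35636/30075 - 43072) = 1657*(-1295426036/30075) = -2146520941652/30075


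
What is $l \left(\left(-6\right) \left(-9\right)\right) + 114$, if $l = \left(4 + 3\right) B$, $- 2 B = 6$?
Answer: $-1020$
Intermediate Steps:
$B = -3$ ($B = \left(- \frac{1}{2}\right) 6 = -3$)
$l = -21$ ($l = \left(4 + 3\right) \left(-3\right) = 7 \left(-3\right) = -21$)
$l \left(\left(-6\right) \left(-9\right)\right) + 114 = - 21 \left(\left(-6\right) \left(-9\right)\right) + 114 = \left(-21\right) 54 + 114 = -1134 + 114 = -1020$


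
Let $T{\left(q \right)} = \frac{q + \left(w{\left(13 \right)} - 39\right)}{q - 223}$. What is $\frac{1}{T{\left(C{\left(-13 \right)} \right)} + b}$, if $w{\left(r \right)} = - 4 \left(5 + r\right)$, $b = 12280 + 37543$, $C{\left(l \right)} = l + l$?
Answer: $\frac{249}{12406064} \approx 2.0071 \cdot 10^{-5}$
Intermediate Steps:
$C{\left(l \right)} = 2 l$
$b = 49823$
$w{\left(r \right)} = -20 - 4 r$
$T{\left(q \right)} = \frac{-111 + q}{-223 + q}$ ($T{\left(q \right)} = \frac{q - 111}{q - 223} = \frac{q - 111}{-223 + q} = \frac{-111 + q}{-223 + q}$)
$\frac{1}{T{\left(C{\left(-13 \right)} \right)} + b} = \frac{1}{\frac{-111 + 2 \left(-13\right)}{-223 + 2 \left(-13\right)} + 49823} = \frac{1}{\frac{-111 - 26}{-223 - 26} + 49823} = \frac{1}{\frac{1}{-249} \left(-137\right) + 49823} = \frac{1}{\left(- \frac{1}{249}\right) \left(-137\right) + 49823} = \frac{1}{\frac{137}{249} + 49823} = \frac{1}{\frac{12406064}{249}} = \frac{249}{12406064}$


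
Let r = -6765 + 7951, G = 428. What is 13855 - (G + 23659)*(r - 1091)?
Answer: -2274410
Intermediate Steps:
r = 1186
13855 - (G + 23659)*(r - 1091) = 13855 - (428 + 23659)*(1186 - 1091) = 13855 - 24087*95 = 13855 - 1*2288265 = 13855 - 2288265 = -2274410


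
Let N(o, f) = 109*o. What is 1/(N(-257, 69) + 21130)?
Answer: -1/6883 ≈ -0.00014529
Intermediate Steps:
1/(N(-257, 69) + 21130) = 1/(109*(-257) + 21130) = 1/(-28013 + 21130) = 1/(-6883) = -1/6883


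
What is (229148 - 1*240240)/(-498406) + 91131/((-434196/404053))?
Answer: -3058696379935471/36067648596 ≈ -84804.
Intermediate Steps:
(229148 - 1*240240)/(-498406) + 91131/((-434196/404053)) = (229148 - 240240)*(-1/498406) + 91131/((-434196*1/404053)) = -11092*(-1/498406) + 91131/(-434196/404053) = 5546/249203 + 91131*(-404053/434196) = 5546/249203 - 12273917981/144732 = -3058696379935471/36067648596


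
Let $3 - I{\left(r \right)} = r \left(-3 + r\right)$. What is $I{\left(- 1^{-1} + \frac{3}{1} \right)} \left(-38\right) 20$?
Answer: $-3800$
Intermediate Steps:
$I{\left(r \right)} = 3 - r \left(-3 + r\right)$
$I{\left(- 1^{-1} + \frac{3}{1} \right)} \left(-38\right) 20 = \left(3 - \left(- 1^{-1} + \frac{3}{1}\right)^{2} + 3 \left(- 1^{-1} + \frac{3}{1}\right)\right) \left(-38\right) 20 = \left(3 - \left(\left(-1\right) 1 + 3 \cdot 1\right)^{2} + 3 \left(\left(-1\right) 1 + 3 \cdot 1\right)\right) \left(-38\right) 20 = \left(3 - \left(-1 + 3\right)^{2} + 3 \left(-1 + 3\right)\right) \left(-38\right) 20 = \left(3 - 2^{2} + 3 \cdot 2\right) \left(-38\right) 20 = \left(3 - 4 + 6\right) \left(-38\right) 20 = 5 \left(-38\right) 20 = \left(-190\right) 20 = -3800$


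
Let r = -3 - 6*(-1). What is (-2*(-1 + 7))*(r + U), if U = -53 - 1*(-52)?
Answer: -24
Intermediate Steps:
r = 3 (r = -3 + 6 = 3)
U = -1 (U = -53 + 52 = -1)
(-2*(-1 + 7))*(r + U) = (-2*(-1 + 7))*(3 - 1) = -2*6*2 = -12*2 = -24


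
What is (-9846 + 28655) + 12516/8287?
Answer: 155882699/8287 ≈ 18811.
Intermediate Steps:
(-9846 + 28655) + 12516/8287 = 18809 + 12516*(1/8287) = 18809 + 12516/8287 = 155882699/8287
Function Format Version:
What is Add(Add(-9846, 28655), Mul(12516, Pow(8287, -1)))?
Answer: Rational(155882699, 8287) ≈ 18811.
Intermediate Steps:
Add(Add(-9846, 28655), Mul(12516, Pow(8287, -1))) = Add(18809, Mul(12516, Rational(1, 8287))) = Add(18809, Rational(12516, 8287)) = Rational(155882699, 8287)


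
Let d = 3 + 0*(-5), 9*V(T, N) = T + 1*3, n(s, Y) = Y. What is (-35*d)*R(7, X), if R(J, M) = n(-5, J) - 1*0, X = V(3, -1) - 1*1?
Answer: -735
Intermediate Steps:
V(T, N) = ⅓ + T/9 (V(T, N) = (T + 1*3)/9 = (T + 3)/9 = (3 + T)/9 = ⅓ + T/9)
X = -⅓ (X = (⅓ + (⅑)*3) - 1*1 = (⅓ + ⅓) - 1 = ⅔ - 1 = -⅓ ≈ -0.33333)
R(J, M) = J (R(J, M) = J - 1*0 = J + 0 = J)
d = 3 (d = 3 + 0 = 3)
(-35*d)*R(7, X) = -35*3*7 = -105*7 = -735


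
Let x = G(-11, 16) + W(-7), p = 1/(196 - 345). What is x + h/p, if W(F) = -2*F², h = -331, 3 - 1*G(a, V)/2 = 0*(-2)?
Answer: 49227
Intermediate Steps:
G(a, V) = 6 (G(a, V) = 6 - 0*(-2) = 6 - 2*0 = 6 + 0 = 6)
p = -1/149 (p = 1/(-149) = -1/149 ≈ -0.0067114)
x = -92 (x = 6 - 2*(-7)² = 6 - 2*49 = 6 - 98 = -92)
x + h/p = -92 - 331/(-1/149) = -92 - 331*(-149) = -92 + 49319 = 49227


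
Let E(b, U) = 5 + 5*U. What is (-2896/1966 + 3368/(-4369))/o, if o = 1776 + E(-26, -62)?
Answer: -9637056/6317543417 ≈ -0.0015254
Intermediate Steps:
o = 1471 (o = 1776 + (5 + 5*(-62)) = 1776 + (5 - 310) = 1776 - 305 = 1471)
(-2896/1966 + 3368/(-4369))/o = (-2896/1966 + 3368/(-4369))/1471 = (-2896*1/1966 + 3368*(-1/4369))*(1/1471) = (-1448/983 - 3368/4369)*(1/1471) = -9637056/4294727*1/1471 = -9637056/6317543417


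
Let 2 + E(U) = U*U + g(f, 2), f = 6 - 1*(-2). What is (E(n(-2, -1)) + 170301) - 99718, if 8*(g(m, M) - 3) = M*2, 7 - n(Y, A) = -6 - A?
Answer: 141457/2 ≈ 70729.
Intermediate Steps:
f = 8 (f = 6 + 2 = 8)
n(Y, A) = 13 + A (n(Y, A) = 7 - (-6 - A) = 7 + (6 + A) = 13 + A)
g(m, M) = 3 + M/4 (g(m, M) = 3 + (M*2)/8 = 3 + (2*M)/8 = 3 + M/4)
E(U) = 3/2 + U² (E(U) = -2 + (U*U + (3 + (¼)*2)) = -2 + (U² + (3 + ½)) = -2 + (U² + 7/2) = -2 + (7/2 + U²) = 3/2 + U²)
(E(n(-2, -1)) + 170301) - 99718 = ((3/2 + (13 - 1)²) + 170301) - 99718 = ((3/2 + 12²) + 170301) - 99718 = ((3/2 + 144) + 170301) - 99718 = (291/2 + 170301) - 99718 = 340893/2 - 99718 = 141457/2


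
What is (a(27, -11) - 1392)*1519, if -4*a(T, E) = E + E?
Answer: -4212187/2 ≈ -2.1061e+6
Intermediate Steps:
a(T, E) = -E/2 (a(T, E) = -(E + E)/4 = -E/2)
(a(27, -11) - 1392)*1519 = (-½*(-11) - 1392)*1519 = (11/2 - 1392)*1519 = -2773/2*1519 = -4212187/2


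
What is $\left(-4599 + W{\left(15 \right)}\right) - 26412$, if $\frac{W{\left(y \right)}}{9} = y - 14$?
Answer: $-31002$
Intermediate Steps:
$W{\left(y \right)} = -126 + 9 y$ ($W{\left(y \right)} = 9 \left(y - 14\right) = 9 \left(-14 + y\right) = -126 + 9 y$)
$\left(-4599 + W{\left(15 \right)}\right) - 26412 = \left(-4599 + \left(-126 + 9 \cdot 15\right)\right) - 26412 = \left(-4599 + \left(-126 + 135\right)\right) - 26412 = \left(-4599 + 9\right) - 26412 = -4590 - 26412 = -31002$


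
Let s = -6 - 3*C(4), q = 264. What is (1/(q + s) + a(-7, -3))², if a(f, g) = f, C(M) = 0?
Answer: 3258025/66564 ≈ 48.946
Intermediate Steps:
s = -6 (s = -6 - 3*0 = -6 + 0 = -6)
(1/(q + s) + a(-7, -3))² = (1/(264 - 6) - 7)² = (1/258 - 7)² = (-1805/258)² = 3258025/66564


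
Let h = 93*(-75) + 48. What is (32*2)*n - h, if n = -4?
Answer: 6671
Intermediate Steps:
h = -6927 (h = -6975 + 48 = -6927)
(32*2)*n - h = (32*2)*(-4) - 1*(-6927) = 64*(-4) + 6927 = -256 + 6927 = 6671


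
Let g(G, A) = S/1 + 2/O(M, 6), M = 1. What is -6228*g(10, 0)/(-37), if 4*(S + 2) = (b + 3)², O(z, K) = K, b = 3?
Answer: 45672/37 ≈ 1234.4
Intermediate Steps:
S = 7 (S = -2 + (3 + 3)²/4 = -2 + (¼)*6² = -2 + (¼)*36 = -2 + 9 = 7)
g(G, A) = 22/3 (g(G, A) = 7/1 + 2/6 = 7*1 + 2*(⅙) = 7 + ⅓ = 22/3)
-6228*g(10, 0)/(-37) = -45672/(-37) = -45672*(-1)/37 = -6228*(-22/111) = 45672/37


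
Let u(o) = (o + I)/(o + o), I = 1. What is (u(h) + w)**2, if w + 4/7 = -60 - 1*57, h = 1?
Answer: 665856/49 ≈ 13589.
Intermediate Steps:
w = -823/7 (w = -4/7 + (-60 - 1*57) = -4/7 + (-60 - 57) = -4/7 - 117 = -823/7 ≈ -117.57)
u(o) = (1 + o)/(2*o) (u(o) = (o + 1)/(o + o) = (1 + o)/((2*o)) = (1 + o)*(1/(2*o)) = (1 + o)/(2*o))
(u(h) + w)**2 = ((1/2)*(1 + 1)/1 - 823/7)**2 = ((1/2)*1*2 - 823/7)**2 = (1 - 823/7)**2 = (-816/7)**2 = 665856/49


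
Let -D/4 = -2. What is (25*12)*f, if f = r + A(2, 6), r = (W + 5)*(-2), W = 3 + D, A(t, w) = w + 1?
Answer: -7500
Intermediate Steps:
D = 8 (D = -4*(-2) = 8)
A(t, w) = 1 + w
W = 11 (W = 3 + 8 = 11)
r = -32 (r = (11 + 5)*(-2) = 16*(-2) = -32)
f = -25 (f = -32 + (1 + 6) = -32 + 7 = -25)
(25*12)*f = (25*12)*(-25) = 300*(-25) = -7500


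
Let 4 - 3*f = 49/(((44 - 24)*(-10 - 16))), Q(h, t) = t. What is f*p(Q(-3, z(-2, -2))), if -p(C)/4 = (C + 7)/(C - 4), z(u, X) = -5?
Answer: 2129/1755 ≈ 1.2131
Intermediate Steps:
p(C) = -4*(7 + C)/(-4 + C) (p(C) = -4*(C + 7)/(C - 4) = -4*(7 + C)/(-4 + C))
f = 2129/1560 (f = 4/3 - 49/(3*((44 - 24)*(-10 - 16))) = 4/3 - 49/(3*(20*(-26))) = 4/3 - 49/(3*(-520)) = 4/3 - 49*(-1)/(3*520) = 4/3 - ⅓*(-49/520) = 4/3 + 49/1560 = 2129/1560 ≈ 1.3647)
f*p(Q(-3, z(-2, -2))) = 2129*(4*(-7 - 1*(-5))/(-4 - 5))/1560 = 2129*(4*(-7 + 5)/(-9))/1560 = 2129*(4*(-⅑)*(-2))/1560 = (2129/1560)*(8/9) = 2129/1755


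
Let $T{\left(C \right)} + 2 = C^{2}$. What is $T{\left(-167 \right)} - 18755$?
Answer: $9132$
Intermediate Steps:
$T{\left(C \right)} = -2 + C^{2}$
$T{\left(-167 \right)} - 18755 = \left(-2 + \left(-167\right)^{2}\right) - 18755 = \left(-2 + 27889\right) - 18755 = 27887 - 18755 = 9132$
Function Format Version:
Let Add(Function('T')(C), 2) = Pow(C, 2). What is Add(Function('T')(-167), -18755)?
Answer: 9132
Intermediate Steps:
Function('T')(C) = Add(-2, Pow(C, 2))
Add(Function('T')(-167), -18755) = Add(Add(-2, Pow(-167, 2)), -18755) = Add(Add(-2, 27889), -18755) = Add(27887, -18755) = 9132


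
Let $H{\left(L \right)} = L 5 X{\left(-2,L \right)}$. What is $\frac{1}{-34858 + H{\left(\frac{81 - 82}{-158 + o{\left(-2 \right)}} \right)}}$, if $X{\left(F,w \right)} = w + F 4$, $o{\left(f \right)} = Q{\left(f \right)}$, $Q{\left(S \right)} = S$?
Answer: $- \frac{5120}{178474239} \approx -2.8688 \cdot 10^{-5}$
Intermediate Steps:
$o{\left(f \right)} = f$
$X{\left(F,w \right)} = w + 4 F$
$H{\left(L \right)} = 5 L \left(-8 + L\right)$ ($H{\left(L \right)} = L 5 \left(L + 4 \left(-2\right)\right) = 5 L \left(L - 8\right) = 5 L \left(-8 + L\right)$)
$\frac{1}{-34858 + H{\left(\frac{81 - 82}{-158 + o{\left(-2 \right)}} \right)}} = \frac{1}{-34858 + 5 \frac{81 - 82}{-158 - 2} \left(-8 + \frac{81 - 82}{-158 - 2}\right)} = \frac{1}{-34858 + 5 \left(- \frac{1}{-160}\right) \left(-8 - \frac{1}{-160}\right)} = \frac{1}{-34858 + 5 \left(\left(-1\right) \left(- \frac{1}{160}\right)\right) \left(-8 - - \frac{1}{160}\right)} = \frac{1}{-34858 + 5 \cdot \frac{1}{160} \left(-8 + \frac{1}{160}\right)} = \frac{1}{-34858 + 5 \cdot \frac{1}{160} \left(- \frac{1279}{160}\right)} = \frac{1}{-34858 - \frac{1279}{5120}} = \frac{1}{- \frac{178474239}{5120}} = - \frac{5120}{178474239}$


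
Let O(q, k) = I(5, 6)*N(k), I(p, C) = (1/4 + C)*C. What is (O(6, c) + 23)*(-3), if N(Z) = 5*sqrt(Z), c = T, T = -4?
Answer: -69 - 1125*I ≈ -69.0 - 1125.0*I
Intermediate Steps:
c = -4
I(p, C) = C*(1/4 + C) (I(p, C) = (1/4 + C)*C = C*(1/4 + C))
O(q, k) = 375*sqrt(k)/2 (O(q, k) = (6*(1/4 + 6))*(5*sqrt(k)) = (6*(25/4))*(5*sqrt(k)) = 75*(5*sqrt(k))/2 = 375*sqrt(k)/2)
(O(6, c) + 23)*(-3) = (375*sqrt(-4)/2 + 23)*(-3) = (375*(2*I)/2 + 23)*(-3) = (375*I + 23)*(-3) = (23 + 375*I)*(-3) = -69 - 1125*I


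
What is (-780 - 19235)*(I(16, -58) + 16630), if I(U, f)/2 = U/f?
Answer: -9652313810/29 ≈ -3.3284e+8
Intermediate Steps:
I(U, f) = 2*U/f (I(U, f) = 2*(U/f) = 2*U/f)
(-780 - 19235)*(I(16, -58) + 16630) = (-780 - 19235)*(2*16/(-58) + 16630) = -20015*(2*16*(-1/58) + 16630) = -20015*(-16/29 + 16630) = -20015*482254/29 = -9652313810/29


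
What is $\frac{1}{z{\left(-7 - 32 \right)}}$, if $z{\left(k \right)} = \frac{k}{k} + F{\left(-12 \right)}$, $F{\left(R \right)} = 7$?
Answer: $\frac{1}{8} \approx 0.125$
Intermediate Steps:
$z{\left(k \right)} = 8$ ($z{\left(k \right)} = \frac{k}{k} + 7 = 1 + 7 = 8$)
$\frac{1}{z{\left(-7 - 32 \right)}} = \frac{1}{8}$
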